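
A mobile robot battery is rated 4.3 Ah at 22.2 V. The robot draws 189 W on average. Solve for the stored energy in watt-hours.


E = capacity * V = 4.3*22.2 = 95.4600

95.4600 Wh


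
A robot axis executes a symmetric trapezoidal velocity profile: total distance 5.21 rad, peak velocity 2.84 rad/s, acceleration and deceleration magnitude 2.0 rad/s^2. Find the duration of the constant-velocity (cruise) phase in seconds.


t_acc = v/a = 1.420000 s, d_acc = v^2/(2a) = 2.016400 rad each
d_cruise = 5.21 - 2*2.016400 = 1.177200 rad
t_cruise = d_cruise/v = 1.177200/2.84 = 0.4145

0.4145 s


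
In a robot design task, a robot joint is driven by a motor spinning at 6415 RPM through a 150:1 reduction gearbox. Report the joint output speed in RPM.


omega_joint = omega_motor / N = 6415 / 150 = 42.7667

42.7667 RPM


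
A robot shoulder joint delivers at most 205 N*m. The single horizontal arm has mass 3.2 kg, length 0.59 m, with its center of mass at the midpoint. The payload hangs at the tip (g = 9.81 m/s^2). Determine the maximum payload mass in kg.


tau_arm = m_arm*g*(L/2) = 3.2*9.81*0.59/2 = 9.2606 N*m
tau_payload = tau_max - tau_arm = 205 - 9.2606 = 195.7394
m_payload = tau_payload / (g*L) = 195.7394 / (9.81*0.59) = 33.8187

33.8187 kg


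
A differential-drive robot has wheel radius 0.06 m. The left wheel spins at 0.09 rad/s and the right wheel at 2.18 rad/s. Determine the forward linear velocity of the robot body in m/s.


v = r*(wR + wL)/2 = 0.06*(2.18 + 0.09)/2 = 0.0681

0.0681 m/s


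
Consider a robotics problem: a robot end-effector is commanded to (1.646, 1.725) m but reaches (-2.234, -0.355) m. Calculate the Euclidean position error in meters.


dx = -2.234 - (1.646) = -3.8800, dy = -0.355 - (1.725) = -2.0800
err = sqrt(15.054400 + 4.326400) = 4.4024

4.4024 m


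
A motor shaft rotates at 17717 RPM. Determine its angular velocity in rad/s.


omega = 17717 * 2*pi/60 = 1855.3199

1855.3199 rad/s


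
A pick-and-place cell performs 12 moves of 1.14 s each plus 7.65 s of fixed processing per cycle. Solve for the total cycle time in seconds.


T = 12*1.14 + 7.65 = 21.3300

21.3300 s


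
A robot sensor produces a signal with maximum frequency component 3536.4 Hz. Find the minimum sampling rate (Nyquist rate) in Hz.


f_s,min = 2*f_max = 2*3536.4 = 7072.8000

7072.8000 Hz


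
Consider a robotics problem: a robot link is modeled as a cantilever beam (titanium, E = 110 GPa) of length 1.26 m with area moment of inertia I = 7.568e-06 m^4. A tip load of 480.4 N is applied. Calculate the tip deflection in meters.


delta = F*L^3/(3*E*I) = 480.4*1.26^3/(3*1.100e+11*7.568e-06)
      = 960.9806304/2497440 = 3.8479e-04

3.8479e-04 m


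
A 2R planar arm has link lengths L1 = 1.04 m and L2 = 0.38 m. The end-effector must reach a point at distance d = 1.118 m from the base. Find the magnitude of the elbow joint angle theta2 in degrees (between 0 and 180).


cos(th2) = (d^2 - L1^2 - L2^2)/(2*L1*L2) = (1.118^2 - 1.04^2 - 0.38^2)/(2*1.04*0.38) = 0.03026822
th2 = acos(0.03026822) = 88.2655 deg

88.2655 degrees


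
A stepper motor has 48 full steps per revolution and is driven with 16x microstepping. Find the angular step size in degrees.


step = 360/(48*16) = 360/768 = 0.4688

0.4688 degrees


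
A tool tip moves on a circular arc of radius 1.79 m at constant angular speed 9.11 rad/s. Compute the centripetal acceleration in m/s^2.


a_c = omega^2 * r = 9.11^2 * 1.79 = 148.5559

148.5559 m/s^2


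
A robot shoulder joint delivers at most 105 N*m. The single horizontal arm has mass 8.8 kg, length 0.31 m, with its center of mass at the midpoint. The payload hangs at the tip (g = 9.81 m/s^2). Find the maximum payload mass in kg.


tau_arm = m_arm*g*(L/2) = 8.8*9.81*0.31/2 = 13.3808 N*m
tau_payload = tau_max - tau_arm = 105 - 13.3808 = 91.6192
m_payload = tau_payload / (g*L) = 91.6192 / (9.81*0.31) = 30.1270

30.1270 kg


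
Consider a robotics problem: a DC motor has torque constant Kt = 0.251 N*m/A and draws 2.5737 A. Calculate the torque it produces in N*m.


tau = Kt * I = 0.251*2.5737 = 0.6460

0.6460 N*m


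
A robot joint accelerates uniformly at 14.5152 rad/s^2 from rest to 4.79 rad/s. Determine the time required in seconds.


t = delta_omega / alpha = 4.79 / 14.5152 = 0.3300

0.3300 s


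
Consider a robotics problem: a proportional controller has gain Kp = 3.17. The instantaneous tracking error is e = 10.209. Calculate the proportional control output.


u_P = Kp * e = 3.17 * 10.209 = 32.3625

32.3625


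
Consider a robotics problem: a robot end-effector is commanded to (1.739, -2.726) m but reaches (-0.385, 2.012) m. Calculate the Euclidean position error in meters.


dx = -0.385 - (1.739) = -2.1240, dy = 2.012 - (-2.726) = 4.7380
err = sqrt(4.511376 + 22.448644) = 5.1923

5.1923 m


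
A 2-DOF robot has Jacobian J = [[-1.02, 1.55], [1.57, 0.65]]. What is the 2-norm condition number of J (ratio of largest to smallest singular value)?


JJ^T eigenvalues: trace(JJ^T) = 6.3303, det(JJ^T) = det(J)^2 = 9.58831225
s_max^2 = (6.3303 + sqrt(1.71944909))/2 = 3.82078883
s_min^2 = (6.3303 - sqrt(1.71944909))/2 = 2.50951117
kappa = s_max/s_min = sqrt(3.82078883/2.50951117) = 1.2339

1.2339


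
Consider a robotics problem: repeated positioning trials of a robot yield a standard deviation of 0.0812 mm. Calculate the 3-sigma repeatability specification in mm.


repeatability = 3*sigma = 3*0.0812 = 0.2436

0.2436 mm


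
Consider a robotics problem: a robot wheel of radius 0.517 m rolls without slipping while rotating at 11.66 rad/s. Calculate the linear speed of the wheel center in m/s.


v = omega * r = 11.66 * 0.517 = 6.0282

6.0282 m/s


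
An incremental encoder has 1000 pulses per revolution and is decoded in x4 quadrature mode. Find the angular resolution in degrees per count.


resolution = 360 / (PPR * 4) = 360 / 4000 = 0.0900

0.0900 degrees


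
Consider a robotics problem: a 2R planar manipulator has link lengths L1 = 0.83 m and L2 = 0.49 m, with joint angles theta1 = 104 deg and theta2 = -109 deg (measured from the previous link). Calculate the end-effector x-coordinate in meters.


x = L1*cos(th1) + L2*cos(th1+th2) = 0.83*cos(104 deg) + 0.49*cos(-5 deg) = 0.2873

0.2873 m


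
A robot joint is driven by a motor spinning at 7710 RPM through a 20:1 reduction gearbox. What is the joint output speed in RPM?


omega_joint = omega_motor / N = 7710 / 20 = 385.5000

385.5000 RPM


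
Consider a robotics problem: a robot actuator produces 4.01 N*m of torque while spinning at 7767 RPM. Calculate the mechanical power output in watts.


omega = 7767 * 2*pi/60 = 813.358338 rad/s
P = tau * omega = 4.01 * 813.358338 = 3261.5669

3261.5669 W


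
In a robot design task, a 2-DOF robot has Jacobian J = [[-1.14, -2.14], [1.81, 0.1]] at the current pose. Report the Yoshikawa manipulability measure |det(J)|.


det(J) = -1.14*0.1 - (-2.14)*(1.81) = 3.7594
|det(J)| = 3.7594

3.7594


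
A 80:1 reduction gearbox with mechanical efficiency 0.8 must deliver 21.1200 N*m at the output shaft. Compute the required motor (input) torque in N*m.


tau_in = tau_out / (N * eta) = 21.1200 / (80 * 0.8) = 0.3300

0.3300 N*m


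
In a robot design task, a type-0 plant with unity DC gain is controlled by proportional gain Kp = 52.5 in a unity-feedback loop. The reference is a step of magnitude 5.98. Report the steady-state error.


e_ss = R/(1 + Kp) = 5.98/(1 + 52.5) = 5.98/53.5000 = 0.1118

0.1118


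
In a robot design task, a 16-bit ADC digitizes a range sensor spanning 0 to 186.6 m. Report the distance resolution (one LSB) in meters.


res = range / 2^n = 186.6/2^16 = 186.6/65536 = 0.0028

0.0028 m


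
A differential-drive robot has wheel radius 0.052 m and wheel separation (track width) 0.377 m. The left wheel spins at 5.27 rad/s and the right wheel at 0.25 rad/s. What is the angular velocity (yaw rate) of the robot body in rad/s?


omega = r*(wR - wL)/L = 0.052*(0.25 - (5.27))/0.377 = -0.6924

-0.6924 rad/s


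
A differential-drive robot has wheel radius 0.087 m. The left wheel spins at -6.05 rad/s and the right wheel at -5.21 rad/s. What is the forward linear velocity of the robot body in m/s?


v = r*(wR + wL)/2 = 0.087*(-5.21 + -6.05)/2 = -0.4898

-0.4898 m/s


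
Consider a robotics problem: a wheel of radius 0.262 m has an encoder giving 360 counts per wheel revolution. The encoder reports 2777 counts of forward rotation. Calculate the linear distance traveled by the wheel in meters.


revs = 2777/360 = 7.713889
d = revs * 2*pi*r = 7.713889 * 2*pi*0.262 = 12.6986

12.6986 m


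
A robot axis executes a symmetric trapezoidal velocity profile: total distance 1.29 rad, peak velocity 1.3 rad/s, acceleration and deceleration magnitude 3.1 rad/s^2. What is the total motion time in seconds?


t_acc = v/a = 1.3/3.1 = 0.419355 s
d_acc = v^2/(2a) = 0.272581 rad (each ramp)
d_cruise = 1.29 - 2*0.272581 = 0.744838 rad
t_cruise = 0.744838/1.3 = 0.572952 s
t_total = 2*0.419355 + 0.572952 = 1.4117

1.4117 s


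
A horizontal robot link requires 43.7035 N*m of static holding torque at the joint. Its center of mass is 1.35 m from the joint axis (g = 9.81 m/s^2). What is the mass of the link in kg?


m = tau / (g*L) = 43.7035 / (9.81 * 1.35) = 3.3000

3.3000 kg


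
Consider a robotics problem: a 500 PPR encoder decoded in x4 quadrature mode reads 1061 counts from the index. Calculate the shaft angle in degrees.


angle = counts * 360 / (PPR*4) = 1061 * 360 / 2000 = 190.9800

190.9800 degrees


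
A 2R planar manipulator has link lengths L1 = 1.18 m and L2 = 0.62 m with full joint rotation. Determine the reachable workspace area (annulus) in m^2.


r_max = L1 + L2 = 1.8000, r_min = |L1 - L2| = 0.5600
A = pi*(r_max^2 - r_min^2) = pi*(3.2400 - 0.3136) = 9.1936

9.1936 m^2


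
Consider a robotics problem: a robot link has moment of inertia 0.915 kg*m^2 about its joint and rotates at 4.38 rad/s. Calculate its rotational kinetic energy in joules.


KE = (1/2)*I*omega^2 = 0.5*0.915*4.38^2 = 8.7769

8.7769 J


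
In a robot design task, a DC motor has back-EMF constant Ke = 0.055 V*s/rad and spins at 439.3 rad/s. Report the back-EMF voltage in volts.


V_emf = Ke * omega = 0.055*439.3 = 24.1615

24.1615 V


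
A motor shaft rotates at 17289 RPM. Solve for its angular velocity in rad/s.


omega = 17289 * 2*pi/60 = 1810.4998

1810.4998 rad/s


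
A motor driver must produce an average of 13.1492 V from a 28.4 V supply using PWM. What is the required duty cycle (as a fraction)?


D = V_avg/V_supply = 13.1492/28.4 = 0.4630

0.4630


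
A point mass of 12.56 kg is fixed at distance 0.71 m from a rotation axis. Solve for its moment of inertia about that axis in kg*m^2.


I = m*r^2 = 12.56*0.71^2 = 6.3315

6.3315 kg*m^2


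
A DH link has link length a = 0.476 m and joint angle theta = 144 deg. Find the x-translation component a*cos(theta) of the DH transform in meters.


a*cos(theta) = 0.476*cos(144 deg) = -0.3851

-0.3851 m


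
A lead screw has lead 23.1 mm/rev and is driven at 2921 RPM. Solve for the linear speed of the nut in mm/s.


v = lead * (RPM/60) = 23.1*2921/60 = 1124.5850

1124.5850 mm/s


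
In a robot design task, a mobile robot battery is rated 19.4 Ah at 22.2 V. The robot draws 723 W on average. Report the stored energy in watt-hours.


E = capacity * V = 19.4*22.2 = 430.6800

430.6800 Wh


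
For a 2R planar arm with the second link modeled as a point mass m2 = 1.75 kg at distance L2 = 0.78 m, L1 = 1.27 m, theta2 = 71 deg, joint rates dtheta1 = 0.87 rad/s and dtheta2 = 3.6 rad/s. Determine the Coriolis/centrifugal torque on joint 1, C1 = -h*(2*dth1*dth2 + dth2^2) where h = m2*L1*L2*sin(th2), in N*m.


h = m2*L1*L2*sin(th2) = 1.75*1.27*0.78*sin(71 deg) = 1.639104
C1 = -h*(2*0.87*3.6 + 3.6^2) = -1.639104*19.2240 = -31.5101

-31.5101 N*m


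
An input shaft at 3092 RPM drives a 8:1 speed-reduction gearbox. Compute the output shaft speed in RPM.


omega_out = omega_in / N = 3092 / 8 = 386.5000

386.5000 RPM


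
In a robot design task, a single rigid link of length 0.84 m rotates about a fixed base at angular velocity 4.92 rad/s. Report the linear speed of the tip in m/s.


v = L*omega = 0.84 * 4.92 = 4.1328

4.1328 m/s


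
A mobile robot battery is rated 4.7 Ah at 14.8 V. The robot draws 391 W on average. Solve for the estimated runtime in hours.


E = 4.7*14.8 = 69.5600 Wh
t = E/P = 69.5600/391 = 0.1779

0.1779 hours


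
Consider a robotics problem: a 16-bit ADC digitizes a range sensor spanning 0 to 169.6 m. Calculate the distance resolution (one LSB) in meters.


res = range / 2^n = 169.6/2^16 = 169.6/65536 = 0.0026

0.0026 m


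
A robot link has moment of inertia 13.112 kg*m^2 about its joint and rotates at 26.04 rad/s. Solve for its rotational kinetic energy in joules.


KE = (1/2)*I*omega^2 = 0.5*13.112*26.04^2 = 4445.5030

4445.5030 J


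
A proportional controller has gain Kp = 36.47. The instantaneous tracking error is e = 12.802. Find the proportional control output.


u_P = Kp * e = 36.47 * 12.802 = 466.8889

466.8889


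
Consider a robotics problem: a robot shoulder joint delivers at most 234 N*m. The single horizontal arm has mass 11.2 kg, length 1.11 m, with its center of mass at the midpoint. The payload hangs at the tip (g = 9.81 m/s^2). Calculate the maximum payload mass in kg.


tau_arm = m_arm*g*(L/2) = 11.2*9.81*1.11/2 = 60.9790 N*m
tau_payload = tau_max - tau_arm = 234 - 60.9790 = 173.0210
m_payload = tau_payload / (g*L) = 173.0210 / (9.81*1.11) = 15.8894

15.8894 kg


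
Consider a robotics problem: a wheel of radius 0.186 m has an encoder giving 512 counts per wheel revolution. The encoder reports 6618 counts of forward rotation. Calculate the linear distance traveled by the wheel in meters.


revs = 6618/512 = 12.925781
d = revs * 2*pi*r = 12.925781 * 2*pi*0.186 = 15.1060

15.1060 m


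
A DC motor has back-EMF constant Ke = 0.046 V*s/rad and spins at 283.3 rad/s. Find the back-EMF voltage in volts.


V_emf = Ke * omega = 0.046*283.3 = 13.0318

13.0318 V


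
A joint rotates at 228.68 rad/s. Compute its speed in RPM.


RPM = 228.68 * 60/(2*pi) = 2183.7331

2183.7331 RPM


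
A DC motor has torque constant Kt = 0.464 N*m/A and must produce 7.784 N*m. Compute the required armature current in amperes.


I = tau / Kt = 7.784/0.464 = 16.7759

16.7759 A


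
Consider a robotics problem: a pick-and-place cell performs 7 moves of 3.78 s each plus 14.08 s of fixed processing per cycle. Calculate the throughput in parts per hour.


T_cycle = 7*3.78 + 14.08 = 40.5400 s
rate = 3600/T = 88.8012

88.8012 parts/hour


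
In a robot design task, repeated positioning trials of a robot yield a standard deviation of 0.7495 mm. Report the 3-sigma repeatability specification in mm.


repeatability = 3*sigma = 3*0.7495 = 2.2485

2.2485 mm


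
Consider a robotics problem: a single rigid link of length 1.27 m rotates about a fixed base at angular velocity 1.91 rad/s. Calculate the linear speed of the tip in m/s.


v = L*omega = 1.27 * 1.91 = 2.4257

2.4257 m/s


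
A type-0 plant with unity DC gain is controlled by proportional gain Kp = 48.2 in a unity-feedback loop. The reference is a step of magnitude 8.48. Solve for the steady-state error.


e_ss = R/(1 + Kp) = 8.48/(1 + 48.2) = 8.48/49.2000 = 0.1724

0.1724


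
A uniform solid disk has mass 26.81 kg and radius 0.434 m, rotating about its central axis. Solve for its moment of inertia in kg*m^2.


I = (1/2)*m*R^2 = 0.5*26.81*0.434^2 = 2.5249

2.5249 kg*m^2


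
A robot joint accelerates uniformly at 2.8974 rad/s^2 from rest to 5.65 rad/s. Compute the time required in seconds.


t = delta_omega / alpha = 5.65 / 2.8974 = 1.9500

1.9500 s


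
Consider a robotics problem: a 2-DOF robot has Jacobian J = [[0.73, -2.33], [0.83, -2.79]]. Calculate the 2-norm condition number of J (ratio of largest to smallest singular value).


JJ^T eigenvalues: trace(JJ^T) = 14.4348, det(JJ^T) = det(J)^2 = 0.01056784
s_max^2 = (14.4348 + sqrt(208.32117968))/2 = 14.43406785
s_min^2 = (14.4348 - sqrt(208.32117968))/2 = 7.32145651e-04
kappa = s_max/s_min = sqrt(14.43406785/7.32145651e-04) = 140.4092

140.4092


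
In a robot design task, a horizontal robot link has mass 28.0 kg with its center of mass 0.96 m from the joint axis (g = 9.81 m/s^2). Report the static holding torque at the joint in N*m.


tau = m*g*L = 28.0 * 9.81 * 0.96 = 263.6928

263.6928 N*m


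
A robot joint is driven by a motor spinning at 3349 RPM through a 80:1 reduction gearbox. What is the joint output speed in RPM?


omega_joint = omega_motor / N = 3349 / 80 = 41.8625

41.8625 RPM


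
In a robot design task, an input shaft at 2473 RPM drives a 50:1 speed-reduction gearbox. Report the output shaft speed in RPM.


omega_out = omega_in / N = 2473 / 50 = 49.4600

49.4600 RPM


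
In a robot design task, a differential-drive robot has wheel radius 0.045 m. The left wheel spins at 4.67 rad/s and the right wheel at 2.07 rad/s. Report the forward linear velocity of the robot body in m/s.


v = r*(wR + wL)/2 = 0.045*(2.07 + 4.67)/2 = 0.1517

0.1517 m/s


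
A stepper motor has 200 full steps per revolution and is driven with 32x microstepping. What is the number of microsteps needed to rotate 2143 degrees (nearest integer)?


step_size = 360/(200*32) = 360/6400 = 0.056250 deg
n = 2143/(360/6400) = 2143*6400/360 = 38097.7778 -> 38098

38098 steps


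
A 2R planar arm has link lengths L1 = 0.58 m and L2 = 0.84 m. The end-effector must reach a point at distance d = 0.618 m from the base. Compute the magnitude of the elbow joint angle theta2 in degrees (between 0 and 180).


cos(th2) = (d^2 - L1^2 - L2^2)/(2*L1*L2) = (0.618^2 - 0.58^2 - 0.84^2)/(2*0.58*0.84) = -0.67741790
th2 = acos(-0.67741790) = 132.6422 deg

132.6422 degrees


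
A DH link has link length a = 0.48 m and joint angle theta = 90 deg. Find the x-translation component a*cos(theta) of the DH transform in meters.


a*cos(theta) = 0.48*cos(90 deg) = 0

0 m


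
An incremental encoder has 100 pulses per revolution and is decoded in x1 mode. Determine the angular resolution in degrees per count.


resolution = 360 / (PPR * 1) = 360 / 100 = 3.6000

3.6000 degrees


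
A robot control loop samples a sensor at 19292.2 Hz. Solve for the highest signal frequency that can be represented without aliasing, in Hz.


f_max = f_s/2 = 19292.2/2 = 9646.1000

9646.1000 Hz


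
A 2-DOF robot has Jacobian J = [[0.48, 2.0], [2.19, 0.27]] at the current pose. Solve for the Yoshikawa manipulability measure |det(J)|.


det(J) = 0.48*0.27 - (2.0)*(2.19) = -4.2504
|det(J)| = 4.2504

4.2504


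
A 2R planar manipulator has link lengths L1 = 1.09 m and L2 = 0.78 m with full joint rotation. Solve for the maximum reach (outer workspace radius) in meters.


r_max = L1 + L2 = 1.09 + 0.78 = 1.8700

1.8700 m


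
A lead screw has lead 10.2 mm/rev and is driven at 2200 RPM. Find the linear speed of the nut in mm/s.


v = lead * (RPM/60) = 10.2*2200/60 = 374.0000

374.0000 mm/s


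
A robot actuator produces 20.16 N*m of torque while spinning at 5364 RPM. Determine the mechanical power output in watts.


omega = 5364 * 2*pi/60 = 561.716766 rad/s
P = tau * omega = 20.16 * 561.716766 = 11324.2100

11324.2100 W


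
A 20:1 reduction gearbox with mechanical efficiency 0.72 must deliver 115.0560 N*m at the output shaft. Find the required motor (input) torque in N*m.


tau_in = tau_out / (N * eta) = 115.0560 / (20 * 0.72) = 7.9900

7.9900 N*m


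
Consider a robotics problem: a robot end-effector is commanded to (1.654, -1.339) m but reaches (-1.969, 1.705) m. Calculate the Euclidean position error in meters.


dx = -1.969 - (1.654) = -3.6230, dy = 1.705 - (-1.339) = 3.0440
err = sqrt(13.126129 + 9.265936) = 4.7320

4.7320 m


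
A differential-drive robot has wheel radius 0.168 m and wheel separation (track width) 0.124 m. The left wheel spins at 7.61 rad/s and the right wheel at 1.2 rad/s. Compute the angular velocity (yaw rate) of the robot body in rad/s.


omega = r*(wR - wL)/L = 0.168*(1.2 - (7.61))/0.124 = -8.6845

-8.6845 rad/s


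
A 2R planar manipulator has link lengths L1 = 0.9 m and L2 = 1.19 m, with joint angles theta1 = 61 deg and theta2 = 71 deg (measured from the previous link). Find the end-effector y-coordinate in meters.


y = L1*sin(th1) + L2*sin(th1+th2) = 0.9*sin(61 deg) + 1.19*sin(132 deg) = 1.6715

1.6715 m


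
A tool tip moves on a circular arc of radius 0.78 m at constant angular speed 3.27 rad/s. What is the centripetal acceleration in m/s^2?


a_c = omega^2 * r = 3.27^2 * 0.78 = 8.3405

8.3405 m/s^2


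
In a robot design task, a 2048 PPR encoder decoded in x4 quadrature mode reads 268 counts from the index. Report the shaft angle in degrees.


angle = counts * 360 / (PPR*4) = 268 * 360 / 8192 = 11.7773

11.7773 degrees


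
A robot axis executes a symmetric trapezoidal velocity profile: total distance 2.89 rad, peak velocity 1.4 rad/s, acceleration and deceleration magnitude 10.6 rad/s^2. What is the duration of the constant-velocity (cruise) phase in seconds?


t_acc = v/a = 0.132075 s, d_acc = v^2/(2a) = 0.092453 rad each
d_cruise = 2.89 - 2*0.092453 = 2.705094 rad
t_cruise = d_cruise/v = 2.705094/1.4 = 1.9322

1.9322 s


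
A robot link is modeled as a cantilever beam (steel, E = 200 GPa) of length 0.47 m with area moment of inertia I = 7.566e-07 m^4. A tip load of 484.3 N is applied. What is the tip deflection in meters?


delta = F*L^3/(3*E*I) = 484.3*0.47^3/(3*2.000e+11*7.566e-07)
      = 50.2814789/453960 = 1.1076e-04

1.1076e-04 m


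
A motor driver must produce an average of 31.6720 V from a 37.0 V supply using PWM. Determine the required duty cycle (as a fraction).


D = V_avg/V_supply = 31.6720/37.0 = 0.8560

0.8560


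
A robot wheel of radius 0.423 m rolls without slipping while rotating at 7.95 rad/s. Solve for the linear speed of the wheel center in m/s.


v = omega * r = 7.95 * 0.423 = 3.3628

3.3628 m/s


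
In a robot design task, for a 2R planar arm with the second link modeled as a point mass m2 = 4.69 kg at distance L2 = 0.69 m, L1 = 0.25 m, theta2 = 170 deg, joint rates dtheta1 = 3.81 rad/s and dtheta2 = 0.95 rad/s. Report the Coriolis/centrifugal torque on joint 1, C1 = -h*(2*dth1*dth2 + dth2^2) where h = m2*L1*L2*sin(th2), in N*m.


h = m2*L1*L2*sin(th2) = 4.69*0.25*0.69*sin(170 deg) = 0.140486
C1 = -h*(2*3.81*0.95 + 0.95^2) = -0.140486*8.1415 = -1.1438

-1.1438 N*m


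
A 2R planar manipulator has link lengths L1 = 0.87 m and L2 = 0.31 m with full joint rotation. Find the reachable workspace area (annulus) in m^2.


r_max = L1 + L2 = 1.1800, r_min = |L1 - L2| = 0.5600
A = pi*(r_max^2 - r_min^2) = pi*(1.3924 - 0.3136) = 3.3892

3.3892 m^2


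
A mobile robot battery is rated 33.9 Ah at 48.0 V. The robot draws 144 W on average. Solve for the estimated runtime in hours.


E = 33.9*48.0 = 1627.2000 Wh
t = E/P = 1627.2000/144 = 11.3000

11.3000 hours


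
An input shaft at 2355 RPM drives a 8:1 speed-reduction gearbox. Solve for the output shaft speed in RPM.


omega_out = omega_in / N = 2355 / 8 = 294.3750

294.3750 RPM


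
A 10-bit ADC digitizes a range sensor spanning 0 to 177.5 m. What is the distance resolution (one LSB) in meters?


res = range / 2^n = 177.5/2^10 = 177.5/1024 = 0.1733

0.1733 m


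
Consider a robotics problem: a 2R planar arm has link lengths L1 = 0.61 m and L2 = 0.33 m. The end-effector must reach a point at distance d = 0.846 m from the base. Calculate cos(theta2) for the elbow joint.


cos(th2) = (d^2 - L1^2 - L2^2)/(2*L1*L2) = (0.846^2 - 0.61^2 - 0.33^2)/(2*0.61*0.33) = 0.5830

0.5830


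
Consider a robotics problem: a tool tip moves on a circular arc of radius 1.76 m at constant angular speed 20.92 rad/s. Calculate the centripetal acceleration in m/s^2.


a_c = omega^2 * r = 20.92^2 * 1.76 = 770.2577

770.2577 m/s^2


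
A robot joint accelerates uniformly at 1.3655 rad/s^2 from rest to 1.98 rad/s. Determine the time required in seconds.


t = delta_omega / alpha = 1.98 / 1.3655 = 1.4500

1.4500 s


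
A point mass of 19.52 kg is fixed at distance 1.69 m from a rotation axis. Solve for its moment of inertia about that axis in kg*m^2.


I = m*r^2 = 19.52*1.69^2 = 55.7511

55.7511 kg*m^2


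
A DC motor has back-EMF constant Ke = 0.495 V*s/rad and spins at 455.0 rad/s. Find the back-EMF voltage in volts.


V_emf = Ke * omega = 0.495*455.0 = 225.2250

225.2250 V


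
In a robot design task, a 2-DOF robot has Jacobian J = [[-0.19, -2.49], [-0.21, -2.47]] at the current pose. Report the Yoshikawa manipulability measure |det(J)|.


det(J) = -0.19*-2.47 - (-2.49)*(-0.21) = -0.0536
|det(J)| = 0.0536

0.0536


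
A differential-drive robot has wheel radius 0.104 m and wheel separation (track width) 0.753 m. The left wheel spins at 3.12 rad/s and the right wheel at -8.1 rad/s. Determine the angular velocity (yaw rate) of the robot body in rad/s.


omega = r*(wR - wL)/L = 0.104*(-8.1 - (3.12))/0.753 = -1.5496

-1.5496 rad/s


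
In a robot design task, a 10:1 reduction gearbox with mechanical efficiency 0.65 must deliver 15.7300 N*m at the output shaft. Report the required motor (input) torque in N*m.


tau_in = tau_out / (N * eta) = 15.7300 / (10 * 0.65) = 2.4200

2.4200 N*m


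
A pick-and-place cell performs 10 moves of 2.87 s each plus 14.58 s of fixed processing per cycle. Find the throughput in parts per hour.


T_cycle = 10*2.87 + 14.58 = 43.2800 s
rate = 3600/T = 83.1793

83.1793 parts/hour


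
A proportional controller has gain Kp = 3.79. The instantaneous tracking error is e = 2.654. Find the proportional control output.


u_P = Kp * e = 3.79 * 2.654 = 10.0587

10.0587


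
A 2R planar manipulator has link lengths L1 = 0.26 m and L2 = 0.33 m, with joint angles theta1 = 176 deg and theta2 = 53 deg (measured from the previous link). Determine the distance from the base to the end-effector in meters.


x = L1*cos(th1) + L2*cos(th1+th2) = -0.475866
y = L1*sin(th1) + L2*sin(th1+th2) = -0.230917
d = sqrt(x^2 + y^2) = sqrt(0.226448 + 0.053323) = 0.5289

0.5289 m


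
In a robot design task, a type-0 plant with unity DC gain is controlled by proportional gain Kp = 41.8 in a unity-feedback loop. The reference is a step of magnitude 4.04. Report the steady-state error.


e_ss = R/(1 + Kp) = 4.04/(1 + 41.8) = 4.04/42.8000 = 0.0944

0.0944


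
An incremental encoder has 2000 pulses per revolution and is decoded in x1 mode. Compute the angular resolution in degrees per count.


resolution = 360 / (PPR * 1) = 360 / 2000 = 0.1800

0.1800 degrees


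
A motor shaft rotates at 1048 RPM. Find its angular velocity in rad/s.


omega = 1048 * 2*pi/60 = 109.7463

109.7463 rad/s


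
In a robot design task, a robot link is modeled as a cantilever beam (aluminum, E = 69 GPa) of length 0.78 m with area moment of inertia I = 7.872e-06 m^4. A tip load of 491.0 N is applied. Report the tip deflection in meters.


delta = F*L^3/(3*E*I) = 491.0*0.78^3/(3*6.900e+10*7.872e-06)
      = 233.005032/1629504 = 1.4299e-04

1.4299e-04 m


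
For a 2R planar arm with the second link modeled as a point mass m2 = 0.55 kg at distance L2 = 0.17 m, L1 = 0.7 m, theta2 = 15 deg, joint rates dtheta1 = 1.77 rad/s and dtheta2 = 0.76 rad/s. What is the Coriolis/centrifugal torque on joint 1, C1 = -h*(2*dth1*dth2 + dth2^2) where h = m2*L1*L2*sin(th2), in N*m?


h = m2*L1*L2*sin(th2) = 0.55*0.7*0.17*sin(15 deg) = 0.016940
C1 = -h*(2*1.77*0.76 + 0.76^2) = -0.016940*3.2680 = -0.0554

-0.0554 N*m


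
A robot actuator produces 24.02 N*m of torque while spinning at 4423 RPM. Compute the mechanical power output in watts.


omega = 4423 * 2*pi/60 = 463.175477 rad/s
P = tau * omega = 24.02 * 463.175477 = 11125.4750

11125.4750 W


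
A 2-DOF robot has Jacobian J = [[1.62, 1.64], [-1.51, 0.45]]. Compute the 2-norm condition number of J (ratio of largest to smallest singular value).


JJ^T eigenvalues: trace(JJ^T) = 7.7966, det(JJ^T) = det(J)^2 = 10.27458916
s_max^2 = (7.7966 + sqrt(19.68861492))/2 = 6.11689274
s_min^2 = (7.7966 - sqrt(19.68861492))/2 = 1.67970726
kappa = s_max/s_min = sqrt(6.11689274/1.67970726) = 1.9083

1.9083


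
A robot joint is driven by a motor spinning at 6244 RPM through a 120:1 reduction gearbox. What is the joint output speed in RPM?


omega_joint = omega_motor / N = 6244 / 120 = 52.0333

52.0333 RPM


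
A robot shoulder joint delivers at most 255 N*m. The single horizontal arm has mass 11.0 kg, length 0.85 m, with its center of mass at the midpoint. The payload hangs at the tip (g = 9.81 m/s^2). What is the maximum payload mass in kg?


tau_arm = m_arm*g*(L/2) = 11.0*9.81*0.85/2 = 45.8618 N*m
tau_payload = tau_max - tau_arm = 255 - 45.8618 = 209.1382
m_payload = tau_payload / (g*L) = 209.1382 / (9.81*0.85) = 25.0810

25.0810 kg


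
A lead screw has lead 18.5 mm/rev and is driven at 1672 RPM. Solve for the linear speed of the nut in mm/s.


v = lead * (RPM/60) = 18.5*1672/60 = 515.5333

515.5333 mm/s


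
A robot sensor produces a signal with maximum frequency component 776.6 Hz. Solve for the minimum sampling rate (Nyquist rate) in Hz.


f_s,min = 2*f_max = 2*776.6 = 1553.2000

1553.2000 Hz


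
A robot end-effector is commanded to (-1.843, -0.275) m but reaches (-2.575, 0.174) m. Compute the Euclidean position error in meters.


dx = -2.575 - (-1.843) = -0.7320, dy = 0.174 - (-0.275) = 0.4490
err = sqrt(0.535824 + 0.201601) = 0.8587

0.8587 m


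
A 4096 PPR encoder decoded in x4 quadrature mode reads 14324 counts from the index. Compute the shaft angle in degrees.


angle = counts * 360 / (PPR*4) = 14324 * 360 / 16384 = 314.7363

314.7363 degrees


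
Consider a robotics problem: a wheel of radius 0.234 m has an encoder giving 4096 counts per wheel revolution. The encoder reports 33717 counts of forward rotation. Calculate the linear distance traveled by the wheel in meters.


revs = 33717/4096 = 8.231689
d = revs * 2*pi*r = 8.231689 * 2*pi*0.234 = 12.1028

12.1028 m


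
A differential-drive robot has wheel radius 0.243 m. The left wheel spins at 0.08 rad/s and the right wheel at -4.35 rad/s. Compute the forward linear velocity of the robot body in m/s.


v = r*(wR + wL)/2 = 0.243*(-4.35 + 0.08)/2 = -0.5188

-0.5188 m/s


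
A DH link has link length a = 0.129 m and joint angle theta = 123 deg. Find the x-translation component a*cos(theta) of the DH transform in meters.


a*cos(theta) = 0.129*cos(123 deg) = -0.0703

-0.0703 m


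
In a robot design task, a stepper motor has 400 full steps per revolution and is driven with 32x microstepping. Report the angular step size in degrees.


step = 360/(400*32) = 360/12800 = 0.0281

0.0281 degrees


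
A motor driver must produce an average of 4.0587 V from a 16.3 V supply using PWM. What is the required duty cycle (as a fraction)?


D = V_avg/V_supply = 4.0587/16.3 = 0.2490

0.2490


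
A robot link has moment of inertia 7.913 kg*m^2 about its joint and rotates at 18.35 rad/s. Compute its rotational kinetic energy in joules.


KE = (1/2)*I*omega^2 = 0.5*7.913*18.35^2 = 1332.2426

1332.2426 J


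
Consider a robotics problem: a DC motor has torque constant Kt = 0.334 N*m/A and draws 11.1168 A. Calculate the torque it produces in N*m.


tau = Kt * I = 0.334*11.1168 = 3.7130

3.7130 N*m


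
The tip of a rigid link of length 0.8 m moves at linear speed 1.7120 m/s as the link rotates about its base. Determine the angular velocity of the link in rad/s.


omega = v / L = 1.7120 / 0.8 = 2.1400

2.1400 rad/s


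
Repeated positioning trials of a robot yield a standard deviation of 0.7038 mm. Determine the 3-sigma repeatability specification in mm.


repeatability = 3*sigma = 3*0.7038 = 2.1114

2.1114 mm


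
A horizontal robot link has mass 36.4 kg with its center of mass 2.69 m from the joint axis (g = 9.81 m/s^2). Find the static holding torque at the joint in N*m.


tau = m*g*L = 36.4 * 9.81 * 2.69 = 960.5560

960.5560 N*m


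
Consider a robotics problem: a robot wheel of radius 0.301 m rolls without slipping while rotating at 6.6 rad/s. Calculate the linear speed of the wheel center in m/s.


v = omega * r = 6.6 * 0.301 = 1.9866

1.9866 m/s


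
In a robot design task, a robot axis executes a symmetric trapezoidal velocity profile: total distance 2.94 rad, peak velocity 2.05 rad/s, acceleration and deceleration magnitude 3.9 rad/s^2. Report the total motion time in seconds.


t_acc = v/a = 2.05/3.9 = 0.525641 s
d_acc = v^2/(2a) = 0.538782 rad (each ramp)
d_cruise = 2.94 - 2*0.538782 = 1.862436 rad
t_cruise = 1.862436/2.05 = 0.908505 s
t_total = 2*0.525641 + 0.908505 = 1.9598

1.9598 s


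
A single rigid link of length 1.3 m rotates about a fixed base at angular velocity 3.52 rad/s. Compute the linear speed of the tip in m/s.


v = L*omega = 1.3 * 3.52 = 4.5760

4.5760 m/s


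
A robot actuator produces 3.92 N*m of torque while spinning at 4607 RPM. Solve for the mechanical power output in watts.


omega = 4607 * 2*pi/60 = 482.443912 rad/s
P = tau * omega = 3.92 * 482.443912 = 1891.1801

1891.1801 W


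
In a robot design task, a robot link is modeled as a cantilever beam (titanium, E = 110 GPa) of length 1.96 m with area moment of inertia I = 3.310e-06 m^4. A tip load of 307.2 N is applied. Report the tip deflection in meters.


delta = F*L^3/(3*E*I) = 307.2*1.96^3/(3*1.100e+11*3.310e-06)
      = 2313.0734592/1092300 = 0.0021

0.0021 m


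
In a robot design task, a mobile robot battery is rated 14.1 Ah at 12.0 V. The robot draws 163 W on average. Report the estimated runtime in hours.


E = 14.1*12.0 = 169.2000 Wh
t = E/P = 169.2000/163 = 1.0380

1.0380 hours


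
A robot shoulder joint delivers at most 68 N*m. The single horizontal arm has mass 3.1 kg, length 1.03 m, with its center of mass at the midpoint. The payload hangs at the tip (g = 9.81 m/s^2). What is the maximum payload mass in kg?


tau_arm = m_arm*g*(L/2) = 3.1*9.81*1.03/2 = 15.6617 N*m
tau_payload = tau_max - tau_arm = 68 - 15.6617 = 52.3383
m_payload = tau_payload / (g*L) = 52.3383 / (9.81*1.03) = 5.1798

5.1798 kg


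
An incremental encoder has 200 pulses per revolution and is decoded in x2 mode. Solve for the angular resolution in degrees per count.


resolution = 360 / (PPR * 2) = 360 / 400 = 0.9000

0.9000 degrees


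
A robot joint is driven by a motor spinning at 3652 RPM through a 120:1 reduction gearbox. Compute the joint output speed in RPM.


omega_joint = omega_motor / N = 3652 / 120 = 30.4333

30.4333 RPM


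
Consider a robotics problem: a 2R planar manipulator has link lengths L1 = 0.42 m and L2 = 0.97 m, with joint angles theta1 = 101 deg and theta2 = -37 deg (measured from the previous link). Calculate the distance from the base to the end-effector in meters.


x = L1*cos(th1) + L2*cos(th1+th2) = 0.345080
y = L1*sin(th1) + L2*sin(th1+th2) = 1.284114
d = sqrt(x^2 + y^2) = sqrt(0.119080 + 1.648949) = 1.3297

1.3297 m


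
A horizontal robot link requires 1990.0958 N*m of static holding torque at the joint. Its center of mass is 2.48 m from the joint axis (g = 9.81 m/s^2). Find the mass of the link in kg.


m = tau / (g*L) = 1990.0958 / (9.81 * 2.48) = 81.8000

81.8000 kg


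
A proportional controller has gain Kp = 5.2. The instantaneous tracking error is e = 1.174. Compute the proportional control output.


u_P = Kp * e = 5.2 * 1.174 = 6.1048

6.1048


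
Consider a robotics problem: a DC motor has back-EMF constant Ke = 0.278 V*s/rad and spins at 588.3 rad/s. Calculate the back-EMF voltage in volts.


V_emf = Ke * omega = 0.278*588.3 = 163.5474

163.5474 V


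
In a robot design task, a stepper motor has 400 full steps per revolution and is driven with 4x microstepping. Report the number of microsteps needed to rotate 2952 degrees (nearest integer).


step_size = 360/(400*4) = 360/1600 = 0.225000 deg
n = 2952/(360/1600) = 2952*1600/360 = 13120

13120 steps


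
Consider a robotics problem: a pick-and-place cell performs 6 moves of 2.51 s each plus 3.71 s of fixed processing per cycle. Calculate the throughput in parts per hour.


T_cycle = 6*2.51 + 3.71 = 18.7700 s
rate = 3600/T = 191.7954

191.7954 parts/hour


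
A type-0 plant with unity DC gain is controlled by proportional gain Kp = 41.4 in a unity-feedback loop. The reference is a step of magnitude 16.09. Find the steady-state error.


e_ss = R/(1 + Kp) = 16.09/(1 + 41.4) = 16.09/42.4000 = 0.3795

0.3795


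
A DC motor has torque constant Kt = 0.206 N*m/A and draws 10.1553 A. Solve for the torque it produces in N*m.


tau = Kt * I = 0.206*10.1553 = 2.0920

2.0920 N*m


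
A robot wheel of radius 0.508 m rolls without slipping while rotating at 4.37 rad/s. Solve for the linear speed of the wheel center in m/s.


v = omega * r = 4.37 * 0.508 = 2.2200

2.2200 m/s


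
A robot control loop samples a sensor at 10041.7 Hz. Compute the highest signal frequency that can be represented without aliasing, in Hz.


f_max = f_s/2 = 10041.7/2 = 5020.8500

5020.8500 Hz


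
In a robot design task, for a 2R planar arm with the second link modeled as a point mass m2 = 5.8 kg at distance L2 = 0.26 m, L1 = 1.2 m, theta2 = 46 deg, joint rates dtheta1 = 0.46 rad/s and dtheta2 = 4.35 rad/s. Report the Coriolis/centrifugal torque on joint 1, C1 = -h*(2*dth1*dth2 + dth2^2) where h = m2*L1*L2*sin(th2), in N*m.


h = m2*L1*L2*sin(th2) = 5.8*1.2*0.26*sin(46 deg) = 1.301717
C1 = -h*(2*0.46*4.35 + 4.35^2) = -1.301717*22.9245 = -29.8412

-29.8412 N*m


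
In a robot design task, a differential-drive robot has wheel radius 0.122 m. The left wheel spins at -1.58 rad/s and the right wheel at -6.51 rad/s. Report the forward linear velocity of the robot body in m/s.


v = r*(wR + wL)/2 = 0.122*(-6.51 + -1.58)/2 = -0.4935

-0.4935 m/s


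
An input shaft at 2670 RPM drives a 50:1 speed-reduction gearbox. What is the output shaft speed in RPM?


omega_out = omega_in / N = 2670 / 50 = 53.4000

53.4000 RPM


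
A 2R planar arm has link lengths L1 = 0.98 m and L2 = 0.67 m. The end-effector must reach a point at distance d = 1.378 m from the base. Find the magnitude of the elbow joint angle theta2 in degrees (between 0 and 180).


cos(th2) = (d^2 - L1^2 - L2^2)/(2*L1*L2) = (1.378^2 - 0.98^2 - 0.67^2)/(2*0.98*0.67) = 0.37281754
th2 = acos(0.37281754) = 68.1105 deg

68.1105 degrees


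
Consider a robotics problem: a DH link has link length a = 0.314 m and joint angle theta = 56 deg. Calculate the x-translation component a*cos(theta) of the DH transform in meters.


a*cos(theta) = 0.314*cos(56 deg) = 0.1756

0.1756 m


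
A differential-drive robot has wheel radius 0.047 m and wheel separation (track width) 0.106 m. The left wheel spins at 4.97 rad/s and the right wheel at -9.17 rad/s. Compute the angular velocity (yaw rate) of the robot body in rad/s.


omega = r*(wR - wL)/L = 0.047*(-9.17 - (4.97))/0.106 = -6.2696

-6.2696 rad/s


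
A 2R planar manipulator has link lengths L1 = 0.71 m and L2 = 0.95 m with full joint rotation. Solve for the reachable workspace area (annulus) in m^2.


r_max = L1 + L2 = 1.6600, r_min = |L1 - L2| = 0.2400
A = pi*(r_max^2 - r_min^2) = pi*(2.7556 - 0.0576) = 8.4760

8.4760 m^2


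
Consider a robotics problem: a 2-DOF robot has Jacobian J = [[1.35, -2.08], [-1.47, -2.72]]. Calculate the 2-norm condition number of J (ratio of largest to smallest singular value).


JJ^T eigenvalues: trace(JJ^T) = 15.7082, det(JJ^T) = det(J)^2 = 45.28751616
s_max^2 = (15.7082 + sqrt(65.59748260))/2 = 11.90371364
s_min^2 = (15.7082 - sqrt(65.59748260))/2 = 3.80448636
kappa = s_max/s_min = sqrt(11.90371364/3.80448636) = 1.7689

1.7689
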